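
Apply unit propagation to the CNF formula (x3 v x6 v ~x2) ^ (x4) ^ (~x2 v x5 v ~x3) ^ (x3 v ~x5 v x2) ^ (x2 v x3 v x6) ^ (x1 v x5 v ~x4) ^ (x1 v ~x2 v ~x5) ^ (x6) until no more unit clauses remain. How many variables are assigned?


Unit propagation repeatedly assigns the literal in any unit clause, then simplifies.
Assignments in order: x4 = T, x6 = T.
No further unit clauses remain.
Total variables assigned = 2.

2


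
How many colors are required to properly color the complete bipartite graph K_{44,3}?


K_{44,3} is bipartite by definition: the two parts are independent sets, with every edge crossing between them.
Color all vertices in one part with color 1 and all vertices in the other part with color 2.
Since the graph has at least one edge, one color does not suffice.
Chromatic number = 2.

2


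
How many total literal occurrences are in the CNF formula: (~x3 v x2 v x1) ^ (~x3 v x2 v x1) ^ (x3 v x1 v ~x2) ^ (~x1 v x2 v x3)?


Clause lengths: 3, 3, 3, 3.
Sum = 3 + 3 + 3 + 3 = 12.

12


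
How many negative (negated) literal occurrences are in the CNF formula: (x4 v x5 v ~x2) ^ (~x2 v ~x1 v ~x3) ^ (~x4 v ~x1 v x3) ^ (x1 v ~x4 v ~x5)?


Scan each clause for negated literals.
Clause 1: 1 negative; Clause 2: 3 negative; Clause 3: 2 negative; Clause 4: 2 negative.
Total negative literal occurrences = 8.

8


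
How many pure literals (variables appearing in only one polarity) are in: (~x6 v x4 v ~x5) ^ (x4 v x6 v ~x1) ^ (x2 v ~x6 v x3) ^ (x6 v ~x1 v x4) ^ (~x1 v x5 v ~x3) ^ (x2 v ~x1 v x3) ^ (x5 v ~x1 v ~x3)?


A pure literal appears in only one polarity across all clauses.
Pure literals: x1 (negative only), x2 (positive only), x4 (positive only).
Count = 3.

3


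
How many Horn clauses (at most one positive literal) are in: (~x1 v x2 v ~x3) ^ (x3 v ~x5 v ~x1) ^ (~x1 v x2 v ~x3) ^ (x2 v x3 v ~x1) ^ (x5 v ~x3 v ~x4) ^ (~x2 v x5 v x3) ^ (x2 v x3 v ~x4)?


A Horn clause has at most one positive literal.
Clause 1: 1 positive lit(s) -> Horn
Clause 2: 1 positive lit(s) -> Horn
Clause 3: 1 positive lit(s) -> Horn
Clause 4: 2 positive lit(s) -> not Horn
Clause 5: 1 positive lit(s) -> Horn
Clause 6: 2 positive lit(s) -> not Horn
Clause 7: 2 positive lit(s) -> not Horn
Total Horn clauses = 4.

4


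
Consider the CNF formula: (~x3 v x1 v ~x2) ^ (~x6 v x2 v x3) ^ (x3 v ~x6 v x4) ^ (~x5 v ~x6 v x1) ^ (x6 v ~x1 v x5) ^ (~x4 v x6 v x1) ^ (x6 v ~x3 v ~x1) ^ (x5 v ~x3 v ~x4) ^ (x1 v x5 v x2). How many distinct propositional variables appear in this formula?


Identify each distinct variable in the formula.
Variables found: x1, x2, x3, x4, x5, x6.
Total distinct variables = 6.

6


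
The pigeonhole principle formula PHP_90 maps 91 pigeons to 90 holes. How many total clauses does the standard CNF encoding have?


The PHP encoding has two parts:
1) At-least-one-hole clauses: 91 (one per pigeon, each with 90 literals).
2) At-most-one-pigeon-per-hole clauses: 90 holes * C(91,2) = 90 * 4095 = 368550.
Total clauses = 91 + 368550 = 368641.

368641


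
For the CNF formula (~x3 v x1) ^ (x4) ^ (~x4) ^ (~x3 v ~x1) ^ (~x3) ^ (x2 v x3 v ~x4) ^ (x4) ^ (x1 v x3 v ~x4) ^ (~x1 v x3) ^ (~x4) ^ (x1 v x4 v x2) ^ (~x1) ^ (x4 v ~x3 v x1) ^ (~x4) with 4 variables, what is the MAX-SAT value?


Enumerate all 16 truth assignments.
For each, count how many of the 14 clauses are satisfied.
The formula is not fully satisfiable, so the maximum is below 14.
Maximum simultaneously satisfiable clauses = 12.

12


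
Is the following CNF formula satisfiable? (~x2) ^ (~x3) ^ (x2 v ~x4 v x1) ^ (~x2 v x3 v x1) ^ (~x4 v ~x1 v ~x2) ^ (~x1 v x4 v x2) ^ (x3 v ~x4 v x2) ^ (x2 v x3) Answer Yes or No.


Check all 16 possible truth assignments.
Number of satisfying assignments found: 0.
The formula is unsatisfiable.

No


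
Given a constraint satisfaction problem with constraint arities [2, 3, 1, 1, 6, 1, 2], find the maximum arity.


The arities are: 2, 3, 1, 1, 6, 1, 2.
Scan for the maximum value.
Maximum arity = 6.

6


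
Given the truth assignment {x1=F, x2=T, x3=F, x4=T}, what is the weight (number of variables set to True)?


The weight is the number of variables assigned True.
True variables: x2, x4.
Weight = 2.

2


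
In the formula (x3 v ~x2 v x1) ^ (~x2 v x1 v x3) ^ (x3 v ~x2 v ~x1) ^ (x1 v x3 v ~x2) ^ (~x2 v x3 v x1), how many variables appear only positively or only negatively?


A pure literal appears in only one polarity across all clauses.
Pure literals: x2 (negative only), x3 (positive only).
Count = 2.

2


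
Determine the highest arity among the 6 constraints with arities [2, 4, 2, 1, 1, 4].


The arities are: 2, 4, 2, 1, 1, 4.
Scan for the maximum value.
Maximum arity = 4.

4


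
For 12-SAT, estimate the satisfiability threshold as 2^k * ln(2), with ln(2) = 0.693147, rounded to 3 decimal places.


Using the asymptotic formula: threshold ~ 2^k * ln(2).
2^12 = 4096.
4096 * 0.693147 = 2839.13.

2839.13


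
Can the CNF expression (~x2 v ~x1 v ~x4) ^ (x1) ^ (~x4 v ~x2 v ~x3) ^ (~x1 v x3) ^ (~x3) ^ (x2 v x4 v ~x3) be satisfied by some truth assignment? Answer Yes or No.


Check all 16 possible truth assignments.
Number of satisfying assignments found: 0.
The formula is unsatisfiable.

No


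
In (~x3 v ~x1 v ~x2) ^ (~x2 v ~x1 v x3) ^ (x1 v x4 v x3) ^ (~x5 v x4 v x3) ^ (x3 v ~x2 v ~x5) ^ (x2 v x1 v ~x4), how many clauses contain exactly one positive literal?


A definite clause has exactly one positive literal.
Clause 1: 0 positive -> not definite
Clause 2: 1 positive -> definite
Clause 3: 3 positive -> not definite
Clause 4: 2 positive -> not definite
Clause 5: 1 positive -> definite
Clause 6: 2 positive -> not definite
Definite clause count = 2.

2


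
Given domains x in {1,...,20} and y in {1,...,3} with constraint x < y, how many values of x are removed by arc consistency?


For the constraint x < y, x needs a supporting value in y's domain.
x can be at most 2 (one less than y's maximum).
Valid x values from domain: 2 out of 20.
Pruned = 20 - 2 = 18.

18


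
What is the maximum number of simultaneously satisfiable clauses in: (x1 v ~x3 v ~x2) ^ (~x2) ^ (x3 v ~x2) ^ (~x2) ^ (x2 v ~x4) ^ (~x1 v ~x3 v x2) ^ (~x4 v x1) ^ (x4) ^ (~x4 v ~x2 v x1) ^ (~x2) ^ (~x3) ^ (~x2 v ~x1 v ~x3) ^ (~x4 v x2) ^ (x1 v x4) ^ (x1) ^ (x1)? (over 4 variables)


Enumerate all 16 truth assignments.
For each, count how many of the 16 clauses are satisfied.
The formula is not fully satisfiable, so the maximum is below 16.
Maximum simultaneously satisfiable clauses = 15.

15


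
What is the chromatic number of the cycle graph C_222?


A cycle on an even number of vertices is bipartite: alternate two colors around the cycle.
Since 222 is even, two colors suffice, and at least two are needed because the graph has edges.
Chromatic number = 2.

2


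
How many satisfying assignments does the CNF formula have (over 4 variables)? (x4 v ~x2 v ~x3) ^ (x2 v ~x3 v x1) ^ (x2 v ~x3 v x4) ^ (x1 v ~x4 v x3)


Enumerate all 16 truth assignments over 4 variables.
Test each against every clause.
Satisfying assignments found: 9.

9


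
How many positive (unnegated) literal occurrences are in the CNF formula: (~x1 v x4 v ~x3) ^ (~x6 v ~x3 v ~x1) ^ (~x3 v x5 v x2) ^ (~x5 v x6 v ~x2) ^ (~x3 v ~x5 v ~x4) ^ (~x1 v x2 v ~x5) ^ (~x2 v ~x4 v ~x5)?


Scan each clause for unnegated literals.
Clause 1: 1 positive; Clause 2: 0 positive; Clause 3: 2 positive; Clause 4: 1 positive; Clause 5: 0 positive; Clause 6: 1 positive; Clause 7: 0 positive.
Total positive literal occurrences = 5.

5


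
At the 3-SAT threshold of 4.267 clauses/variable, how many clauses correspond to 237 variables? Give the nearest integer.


The 3-SAT phase transition occurs at approximately 4.267 clauses per variable.
m = 4.267 * 237 = 1011.279.
Rounded to nearest integer: 1011.

1011


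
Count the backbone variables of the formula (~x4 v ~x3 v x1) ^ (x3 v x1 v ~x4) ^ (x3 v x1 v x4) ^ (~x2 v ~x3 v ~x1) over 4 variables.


Find all satisfying assignments: 8 model(s).
Check which variables have the same value in every model.
No variable is fixed across all models.
Backbone size = 0.

0


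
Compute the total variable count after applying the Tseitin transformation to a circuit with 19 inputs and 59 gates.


The Tseitin transformation introduces one auxiliary variable per gate.
Total variables = inputs + gates = 19 + 59 = 78.

78


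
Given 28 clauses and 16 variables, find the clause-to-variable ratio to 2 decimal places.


Clause-to-variable ratio = clauses / variables.
28 / 16 = 1.75.

1.75


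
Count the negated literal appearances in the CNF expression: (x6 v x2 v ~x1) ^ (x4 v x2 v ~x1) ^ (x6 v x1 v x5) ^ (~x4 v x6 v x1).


Scan each clause for negated literals.
Clause 1: 1 negative; Clause 2: 1 negative; Clause 3: 0 negative; Clause 4: 1 negative.
Total negative literal occurrences = 3.

3


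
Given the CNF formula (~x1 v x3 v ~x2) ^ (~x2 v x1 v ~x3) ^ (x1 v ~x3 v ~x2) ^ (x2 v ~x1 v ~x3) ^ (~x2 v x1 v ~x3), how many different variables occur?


Identify each distinct variable in the formula.
Variables found: x1, x2, x3.
Total distinct variables = 3.

3


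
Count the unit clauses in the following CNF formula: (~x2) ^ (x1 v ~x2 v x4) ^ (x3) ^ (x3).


A unit clause contains exactly one literal.
Unit clauses found: (~x2), (x3), (x3).
Count = 3.

3


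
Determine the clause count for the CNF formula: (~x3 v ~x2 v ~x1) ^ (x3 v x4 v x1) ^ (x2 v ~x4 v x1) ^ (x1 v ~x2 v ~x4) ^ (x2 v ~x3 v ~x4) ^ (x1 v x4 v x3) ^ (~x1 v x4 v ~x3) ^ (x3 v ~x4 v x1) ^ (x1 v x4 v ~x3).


Each group enclosed in parentheses joined by ^ is one clause.
Counting the conjuncts: 9 clauses.

9


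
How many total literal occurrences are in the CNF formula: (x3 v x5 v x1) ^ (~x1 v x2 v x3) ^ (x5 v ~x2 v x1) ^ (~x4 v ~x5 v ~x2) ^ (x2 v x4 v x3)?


Clause lengths: 3, 3, 3, 3, 3.
Sum = 3 + 3 + 3 + 3 + 3 = 15.

15


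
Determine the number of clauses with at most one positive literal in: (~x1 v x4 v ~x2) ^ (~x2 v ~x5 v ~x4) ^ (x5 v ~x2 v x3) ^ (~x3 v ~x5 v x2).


A Horn clause has at most one positive literal.
Clause 1: 1 positive lit(s) -> Horn
Clause 2: 0 positive lit(s) -> Horn
Clause 3: 2 positive lit(s) -> not Horn
Clause 4: 1 positive lit(s) -> Horn
Total Horn clauses = 3.

3


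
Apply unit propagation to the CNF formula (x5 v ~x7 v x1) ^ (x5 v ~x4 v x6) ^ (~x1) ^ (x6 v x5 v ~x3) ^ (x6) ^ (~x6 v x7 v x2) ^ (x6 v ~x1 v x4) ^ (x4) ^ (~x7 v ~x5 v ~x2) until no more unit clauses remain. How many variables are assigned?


Unit propagation repeatedly assigns the literal in any unit clause, then simplifies.
Assignments in order: x1 = F, x6 = T, x4 = T.
No further unit clauses remain.
Total variables assigned = 3.

3


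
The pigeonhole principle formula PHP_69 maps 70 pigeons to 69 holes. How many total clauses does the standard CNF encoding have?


The PHP encoding has two parts:
1) At-least-one-hole clauses: 70 (one per pigeon, each with 69 literals).
2) At-most-one-pigeon-per-hole clauses: 69 holes * C(70,2) = 69 * 2415 = 166635.
Total clauses = 70 + 166635 = 166705.

166705


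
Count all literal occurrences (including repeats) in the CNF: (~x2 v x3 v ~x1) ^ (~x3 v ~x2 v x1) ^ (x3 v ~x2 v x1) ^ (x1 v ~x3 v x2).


Clause lengths: 3, 3, 3, 3.
Sum = 3 + 3 + 3 + 3 = 12.

12


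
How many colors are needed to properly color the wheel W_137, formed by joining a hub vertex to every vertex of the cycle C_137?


W_137 consists of the cycle C_137 together with a hub vertex adjacent to every cycle vertex.
The cycle C_137 needs 3 colors (odd cycle -> 3).
The hub is adjacent to every cycle vertex, so it must receive a new color distinct from all of them.
Chromatic number = 3 + 1 = 4.

4


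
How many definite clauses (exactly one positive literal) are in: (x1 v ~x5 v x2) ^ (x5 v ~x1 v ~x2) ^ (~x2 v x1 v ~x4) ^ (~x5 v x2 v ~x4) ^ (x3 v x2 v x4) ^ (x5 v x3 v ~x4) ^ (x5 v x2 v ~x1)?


A definite clause has exactly one positive literal.
Clause 1: 2 positive -> not definite
Clause 2: 1 positive -> definite
Clause 3: 1 positive -> definite
Clause 4: 1 positive -> definite
Clause 5: 3 positive -> not definite
Clause 6: 2 positive -> not definite
Clause 7: 2 positive -> not definite
Definite clause count = 3.

3


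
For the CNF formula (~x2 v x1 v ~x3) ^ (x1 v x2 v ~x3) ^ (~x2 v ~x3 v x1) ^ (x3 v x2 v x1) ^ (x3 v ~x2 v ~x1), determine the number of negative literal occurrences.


Scan each clause for negated literals.
Clause 1: 2 negative; Clause 2: 1 negative; Clause 3: 2 negative; Clause 4: 0 negative; Clause 5: 2 negative.
Total negative literal occurrences = 7.

7


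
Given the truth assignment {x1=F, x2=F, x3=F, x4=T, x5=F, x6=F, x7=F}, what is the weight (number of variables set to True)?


The weight is the number of variables assigned True.
True variables: x4.
Weight = 1.

1


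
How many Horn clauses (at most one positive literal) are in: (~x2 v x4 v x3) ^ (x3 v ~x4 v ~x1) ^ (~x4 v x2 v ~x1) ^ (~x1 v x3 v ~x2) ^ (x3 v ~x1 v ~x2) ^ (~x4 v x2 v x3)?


A Horn clause has at most one positive literal.
Clause 1: 2 positive lit(s) -> not Horn
Clause 2: 1 positive lit(s) -> Horn
Clause 3: 1 positive lit(s) -> Horn
Clause 4: 1 positive lit(s) -> Horn
Clause 5: 1 positive lit(s) -> Horn
Clause 6: 2 positive lit(s) -> not Horn
Total Horn clauses = 4.

4


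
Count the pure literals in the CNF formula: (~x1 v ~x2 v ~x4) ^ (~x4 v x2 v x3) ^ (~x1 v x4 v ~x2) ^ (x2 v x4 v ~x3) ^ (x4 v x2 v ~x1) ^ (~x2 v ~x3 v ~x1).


A pure literal appears in only one polarity across all clauses.
Pure literals: x1 (negative only).
Count = 1.

1


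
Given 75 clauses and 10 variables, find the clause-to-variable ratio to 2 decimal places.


Clause-to-variable ratio = clauses / variables.
75 / 10 = 7.5.

7.5


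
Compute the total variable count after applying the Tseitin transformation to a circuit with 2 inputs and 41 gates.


The Tseitin transformation introduces one auxiliary variable per gate.
Total variables = inputs + gates = 2 + 41 = 43.

43


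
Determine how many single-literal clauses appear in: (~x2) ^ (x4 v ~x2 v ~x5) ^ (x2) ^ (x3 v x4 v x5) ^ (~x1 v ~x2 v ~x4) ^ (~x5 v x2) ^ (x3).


A unit clause contains exactly one literal.
Unit clauses found: (~x2), (x2), (x3).
Count = 3.

3


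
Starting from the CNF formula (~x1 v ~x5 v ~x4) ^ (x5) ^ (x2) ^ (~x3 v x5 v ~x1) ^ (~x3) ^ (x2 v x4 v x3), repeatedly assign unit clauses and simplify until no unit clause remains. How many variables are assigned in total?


Unit propagation repeatedly assigns the literal in any unit clause, then simplifies.
Assignments in order: x5 = T, x2 = T, x3 = F.
No further unit clauses remain.
Total variables assigned = 3.

3


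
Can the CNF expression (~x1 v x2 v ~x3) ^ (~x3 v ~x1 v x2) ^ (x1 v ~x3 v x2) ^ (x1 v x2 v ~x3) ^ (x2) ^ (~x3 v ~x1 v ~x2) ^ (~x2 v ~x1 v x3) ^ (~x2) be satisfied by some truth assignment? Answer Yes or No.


Check all 8 possible truth assignments.
Number of satisfying assignments found: 0.
The formula is unsatisfiable.

No


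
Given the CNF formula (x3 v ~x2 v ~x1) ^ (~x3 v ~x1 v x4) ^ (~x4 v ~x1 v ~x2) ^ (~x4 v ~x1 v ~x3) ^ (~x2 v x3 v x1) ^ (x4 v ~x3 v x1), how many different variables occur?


Identify each distinct variable in the formula.
Variables found: x1, x2, x3, x4.
Total distinct variables = 4.

4


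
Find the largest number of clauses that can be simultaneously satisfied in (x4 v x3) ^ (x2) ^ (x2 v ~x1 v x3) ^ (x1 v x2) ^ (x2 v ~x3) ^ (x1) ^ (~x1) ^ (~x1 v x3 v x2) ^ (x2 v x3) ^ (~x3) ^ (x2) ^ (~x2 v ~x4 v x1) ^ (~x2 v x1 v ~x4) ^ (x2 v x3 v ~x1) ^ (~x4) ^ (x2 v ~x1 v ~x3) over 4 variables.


Enumerate all 16 truth assignments.
For each, count how many of the 16 clauses are satisfied.
The formula is not fully satisfiable, so the maximum is below 16.
Maximum simultaneously satisfiable clauses = 14.

14


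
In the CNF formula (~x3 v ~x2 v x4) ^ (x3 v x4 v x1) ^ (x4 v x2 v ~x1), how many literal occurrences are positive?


Scan each clause for unnegated literals.
Clause 1: 1 positive; Clause 2: 3 positive; Clause 3: 2 positive.
Total positive literal occurrences = 6.

6


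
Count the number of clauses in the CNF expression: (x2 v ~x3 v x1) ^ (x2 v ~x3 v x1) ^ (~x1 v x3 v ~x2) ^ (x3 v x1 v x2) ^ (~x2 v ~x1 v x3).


Each group enclosed in parentheses joined by ^ is one clause.
Counting the conjuncts: 5 clauses.

5


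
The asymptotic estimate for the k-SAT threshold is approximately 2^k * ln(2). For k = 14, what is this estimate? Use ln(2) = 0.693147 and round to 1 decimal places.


Using the asymptotic formula: threshold ~ 2^k * ln(2).
2^14 = 16384.
16384 * 0.693147 = 11356.5.

11356.5


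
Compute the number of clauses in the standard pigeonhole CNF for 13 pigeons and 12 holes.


The PHP encoding has two parts:
1) At-least-one-hole clauses: 13 (one per pigeon, each with 12 literals).
2) At-most-one-pigeon-per-hole clauses: 12 holes * C(13,2) = 12 * 78 = 936.
Total clauses = 13 + 936 = 949.

949


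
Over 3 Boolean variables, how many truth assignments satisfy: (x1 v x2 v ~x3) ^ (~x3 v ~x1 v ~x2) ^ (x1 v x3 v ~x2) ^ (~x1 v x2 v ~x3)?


Enumerate all 8 truth assignments over 3 variables.
Test each against every clause.
Satisfying assignments found: 4.

4


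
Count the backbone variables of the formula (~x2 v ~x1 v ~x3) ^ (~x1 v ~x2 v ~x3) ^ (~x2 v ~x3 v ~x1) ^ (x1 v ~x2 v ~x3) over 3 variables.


Find all satisfying assignments: 6 model(s).
Check which variables have the same value in every model.
No variable is fixed across all models.
Backbone size = 0.

0


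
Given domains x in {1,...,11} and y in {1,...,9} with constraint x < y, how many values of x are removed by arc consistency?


For the constraint x < y, x needs a supporting value in y's domain.
x can be at most 8 (one less than y's maximum).
Valid x values from domain: 8 out of 11.
Pruned = 11 - 8 = 3.

3


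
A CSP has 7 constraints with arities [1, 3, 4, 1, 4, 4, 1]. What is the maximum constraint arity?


The arities are: 1, 3, 4, 1, 4, 4, 1.
Scan for the maximum value.
Maximum arity = 4.

4


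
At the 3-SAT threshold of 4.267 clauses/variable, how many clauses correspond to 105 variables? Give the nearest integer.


The 3-SAT phase transition occurs at approximately 4.267 clauses per variable.
m = 4.267 * 105 = 448.035.
Rounded to nearest integer: 448.

448


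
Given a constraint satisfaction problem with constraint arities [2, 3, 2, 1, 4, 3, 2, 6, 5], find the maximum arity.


The arities are: 2, 3, 2, 1, 4, 3, 2, 6, 5.
Scan for the maximum value.
Maximum arity = 6.

6


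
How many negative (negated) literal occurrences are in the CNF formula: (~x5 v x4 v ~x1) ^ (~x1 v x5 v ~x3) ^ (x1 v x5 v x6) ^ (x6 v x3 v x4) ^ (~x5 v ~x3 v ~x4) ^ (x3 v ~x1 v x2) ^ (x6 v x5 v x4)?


Scan each clause for negated literals.
Clause 1: 2 negative; Clause 2: 2 negative; Clause 3: 0 negative; Clause 4: 0 negative; Clause 5: 3 negative; Clause 6: 1 negative; Clause 7: 0 negative.
Total negative literal occurrences = 8.

8


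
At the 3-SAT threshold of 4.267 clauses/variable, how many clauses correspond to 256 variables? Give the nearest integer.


The 3-SAT phase transition occurs at approximately 4.267 clauses per variable.
m = 4.267 * 256 = 1092.352.
Rounded to nearest integer: 1092.

1092


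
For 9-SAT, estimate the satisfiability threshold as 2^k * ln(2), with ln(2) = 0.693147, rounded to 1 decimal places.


Using the asymptotic formula: threshold ~ 2^k * ln(2).
2^9 = 512.
512 * 0.693147 = 354.9.

354.9


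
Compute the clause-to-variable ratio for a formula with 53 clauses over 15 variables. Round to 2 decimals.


Clause-to-variable ratio = clauses / variables.
53 / 15 = 3.53.

3.53


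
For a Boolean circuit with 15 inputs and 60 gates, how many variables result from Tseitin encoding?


The Tseitin transformation introduces one auxiliary variable per gate.
Total variables = inputs + gates = 15 + 60 = 75.

75


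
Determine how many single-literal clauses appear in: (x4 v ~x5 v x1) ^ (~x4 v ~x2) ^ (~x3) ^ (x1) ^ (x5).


A unit clause contains exactly one literal.
Unit clauses found: (~x3), (x1), (x5).
Count = 3.

3


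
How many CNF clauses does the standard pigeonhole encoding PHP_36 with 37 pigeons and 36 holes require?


The PHP encoding has two parts:
1) At-least-one-hole clauses: 37 (one per pigeon, each with 36 literals).
2) At-most-one-pigeon-per-hole clauses: 36 holes * C(37,2) = 36 * 666 = 23976.
Total clauses = 37 + 23976 = 24013.

24013


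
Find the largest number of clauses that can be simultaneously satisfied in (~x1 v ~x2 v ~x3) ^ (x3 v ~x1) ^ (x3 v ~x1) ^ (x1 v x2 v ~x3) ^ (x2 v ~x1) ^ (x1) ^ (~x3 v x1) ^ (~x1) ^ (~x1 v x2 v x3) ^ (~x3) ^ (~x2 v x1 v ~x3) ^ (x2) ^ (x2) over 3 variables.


Enumerate all 8 truth assignments.
For each, count how many of the 13 clauses are satisfied.
The formula is not fully satisfiable, so the maximum is below 13.
Maximum simultaneously satisfiable clauses = 12.

12


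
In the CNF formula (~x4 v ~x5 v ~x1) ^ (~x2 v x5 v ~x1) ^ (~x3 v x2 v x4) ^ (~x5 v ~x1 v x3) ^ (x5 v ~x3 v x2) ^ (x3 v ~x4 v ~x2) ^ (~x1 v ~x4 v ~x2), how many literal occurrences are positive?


Scan each clause for unnegated literals.
Clause 1: 0 positive; Clause 2: 1 positive; Clause 3: 2 positive; Clause 4: 1 positive; Clause 5: 2 positive; Clause 6: 1 positive; Clause 7: 0 positive.
Total positive literal occurrences = 7.

7


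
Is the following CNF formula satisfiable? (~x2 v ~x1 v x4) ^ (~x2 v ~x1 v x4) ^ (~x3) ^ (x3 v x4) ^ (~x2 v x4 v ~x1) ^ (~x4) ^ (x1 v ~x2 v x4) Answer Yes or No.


Check all 16 possible truth assignments.
Number of satisfying assignments found: 0.
The formula is unsatisfiable.

No


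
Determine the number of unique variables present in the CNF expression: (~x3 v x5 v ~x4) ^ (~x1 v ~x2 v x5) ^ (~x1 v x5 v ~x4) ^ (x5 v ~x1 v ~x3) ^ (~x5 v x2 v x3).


Identify each distinct variable in the formula.
Variables found: x1, x2, x3, x4, x5.
Total distinct variables = 5.

5


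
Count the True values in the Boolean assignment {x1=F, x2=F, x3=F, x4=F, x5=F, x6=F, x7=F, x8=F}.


The weight is the number of variables assigned True.
True variables: none.
Weight = 0.

0


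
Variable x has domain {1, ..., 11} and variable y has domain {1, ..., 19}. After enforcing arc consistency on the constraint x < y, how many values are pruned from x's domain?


For the constraint x < y, x needs a supporting value in y's domain.
x can be at most 18 (one less than y's maximum).
Valid x values from domain: 11 out of 11.
Pruned = 11 - 11 = 0.

0


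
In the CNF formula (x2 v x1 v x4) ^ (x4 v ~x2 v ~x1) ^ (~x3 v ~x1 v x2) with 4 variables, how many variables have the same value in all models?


Find all satisfying assignments: 10 model(s).
Check which variables have the same value in every model.
No variable is fixed across all models.
Backbone size = 0.

0


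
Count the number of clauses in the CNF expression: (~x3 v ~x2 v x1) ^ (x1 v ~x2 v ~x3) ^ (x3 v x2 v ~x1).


Each group enclosed in parentheses joined by ^ is one clause.
Counting the conjuncts: 3 clauses.

3


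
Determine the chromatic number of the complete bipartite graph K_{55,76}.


K_{55,76} is bipartite by definition: the two parts are independent sets, with every edge crossing between them.
Color all vertices in one part with color 1 and all vertices in the other part with color 2.
Since the graph has at least one edge, one color does not suffice.
Chromatic number = 2.

2


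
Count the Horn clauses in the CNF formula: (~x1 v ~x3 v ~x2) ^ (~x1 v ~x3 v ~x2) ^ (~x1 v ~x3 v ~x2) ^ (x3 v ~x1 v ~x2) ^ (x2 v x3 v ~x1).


A Horn clause has at most one positive literal.
Clause 1: 0 positive lit(s) -> Horn
Clause 2: 0 positive lit(s) -> Horn
Clause 3: 0 positive lit(s) -> Horn
Clause 4: 1 positive lit(s) -> Horn
Clause 5: 2 positive lit(s) -> not Horn
Total Horn clauses = 4.

4


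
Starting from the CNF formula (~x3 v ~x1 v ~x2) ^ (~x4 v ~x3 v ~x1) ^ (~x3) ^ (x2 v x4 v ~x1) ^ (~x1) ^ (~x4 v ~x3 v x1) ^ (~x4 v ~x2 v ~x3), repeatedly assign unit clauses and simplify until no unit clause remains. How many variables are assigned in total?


Unit propagation repeatedly assigns the literal in any unit clause, then simplifies.
Assignments in order: x3 = F, x1 = F.
No further unit clauses remain.
Total variables assigned = 2.

2


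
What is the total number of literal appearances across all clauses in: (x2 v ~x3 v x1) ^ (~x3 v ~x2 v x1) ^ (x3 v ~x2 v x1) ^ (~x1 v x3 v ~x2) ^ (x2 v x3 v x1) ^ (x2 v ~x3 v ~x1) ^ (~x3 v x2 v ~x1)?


Clause lengths: 3, 3, 3, 3, 3, 3, 3.
Sum = 3 + 3 + 3 + 3 + 3 + 3 + 3 = 21.

21


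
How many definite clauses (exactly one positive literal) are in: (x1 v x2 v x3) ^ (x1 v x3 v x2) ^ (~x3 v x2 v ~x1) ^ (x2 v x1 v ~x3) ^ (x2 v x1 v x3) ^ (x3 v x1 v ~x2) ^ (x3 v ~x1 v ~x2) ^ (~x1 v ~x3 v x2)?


A definite clause has exactly one positive literal.
Clause 1: 3 positive -> not definite
Clause 2: 3 positive -> not definite
Clause 3: 1 positive -> definite
Clause 4: 2 positive -> not definite
Clause 5: 3 positive -> not definite
Clause 6: 2 positive -> not definite
Clause 7: 1 positive -> definite
Clause 8: 1 positive -> definite
Definite clause count = 3.

3


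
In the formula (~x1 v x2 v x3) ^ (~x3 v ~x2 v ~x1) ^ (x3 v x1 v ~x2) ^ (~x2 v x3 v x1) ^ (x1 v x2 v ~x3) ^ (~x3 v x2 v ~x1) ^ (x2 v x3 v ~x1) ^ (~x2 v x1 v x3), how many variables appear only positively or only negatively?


A pure literal appears in only one polarity across all clauses.
No pure literals found.
Count = 0.

0


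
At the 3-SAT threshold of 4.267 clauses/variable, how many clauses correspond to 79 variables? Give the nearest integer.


The 3-SAT phase transition occurs at approximately 4.267 clauses per variable.
m = 4.267 * 79 = 337.093.
Rounded to nearest integer: 337.

337


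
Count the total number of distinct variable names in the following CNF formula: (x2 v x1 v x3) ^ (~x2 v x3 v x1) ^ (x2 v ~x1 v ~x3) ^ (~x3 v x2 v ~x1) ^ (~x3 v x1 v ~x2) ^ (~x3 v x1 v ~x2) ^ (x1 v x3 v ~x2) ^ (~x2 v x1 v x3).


Identify each distinct variable in the formula.
Variables found: x1, x2, x3.
Total distinct variables = 3.

3


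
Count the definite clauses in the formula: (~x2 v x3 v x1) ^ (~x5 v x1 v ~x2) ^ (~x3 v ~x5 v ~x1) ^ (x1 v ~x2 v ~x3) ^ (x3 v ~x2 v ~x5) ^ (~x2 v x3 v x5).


A definite clause has exactly one positive literal.
Clause 1: 2 positive -> not definite
Clause 2: 1 positive -> definite
Clause 3: 0 positive -> not definite
Clause 4: 1 positive -> definite
Clause 5: 1 positive -> definite
Clause 6: 2 positive -> not definite
Definite clause count = 3.

3


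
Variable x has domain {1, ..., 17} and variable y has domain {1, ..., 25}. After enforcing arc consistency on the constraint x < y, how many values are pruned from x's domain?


For the constraint x < y, x needs a supporting value in y's domain.
x can be at most 24 (one less than y's maximum).
Valid x values from domain: 17 out of 17.
Pruned = 17 - 17 = 0.

0


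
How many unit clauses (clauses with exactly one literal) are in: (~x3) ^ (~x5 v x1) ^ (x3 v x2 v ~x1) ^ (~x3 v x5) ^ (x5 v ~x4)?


A unit clause contains exactly one literal.
Unit clauses found: (~x3).
Count = 1.

1


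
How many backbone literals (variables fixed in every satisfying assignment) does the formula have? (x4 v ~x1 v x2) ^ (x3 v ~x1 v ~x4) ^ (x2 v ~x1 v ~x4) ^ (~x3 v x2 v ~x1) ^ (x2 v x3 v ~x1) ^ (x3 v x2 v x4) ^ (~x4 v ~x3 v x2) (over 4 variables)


Find all satisfying assignments: 9 model(s).
Check which variables have the same value in every model.
No variable is fixed across all models.
Backbone size = 0.

0


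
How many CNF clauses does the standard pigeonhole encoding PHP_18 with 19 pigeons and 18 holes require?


The PHP encoding has two parts:
1) At-least-one-hole clauses: 19 (one per pigeon, each with 18 literals).
2) At-most-one-pigeon-per-hole clauses: 18 holes * C(19,2) = 18 * 171 = 3078.
Total clauses = 19 + 3078 = 3097.

3097


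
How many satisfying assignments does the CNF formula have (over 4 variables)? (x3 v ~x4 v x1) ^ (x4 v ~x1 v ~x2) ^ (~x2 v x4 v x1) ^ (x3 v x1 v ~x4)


Enumerate all 16 truth assignments over 4 variables.
Test each against every clause.
Satisfying assignments found: 10.

10


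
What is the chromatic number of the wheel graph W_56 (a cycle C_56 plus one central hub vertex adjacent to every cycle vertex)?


W_56 consists of the cycle C_56 together with a hub vertex adjacent to every cycle vertex.
The cycle C_56 needs 2 colors (even cycle -> 2).
The hub is adjacent to every cycle vertex, so it must receive a new color distinct from all of them.
Chromatic number = 2 + 1 = 3.

3


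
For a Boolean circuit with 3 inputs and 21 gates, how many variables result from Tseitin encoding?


The Tseitin transformation introduces one auxiliary variable per gate.
Total variables = inputs + gates = 3 + 21 = 24.

24


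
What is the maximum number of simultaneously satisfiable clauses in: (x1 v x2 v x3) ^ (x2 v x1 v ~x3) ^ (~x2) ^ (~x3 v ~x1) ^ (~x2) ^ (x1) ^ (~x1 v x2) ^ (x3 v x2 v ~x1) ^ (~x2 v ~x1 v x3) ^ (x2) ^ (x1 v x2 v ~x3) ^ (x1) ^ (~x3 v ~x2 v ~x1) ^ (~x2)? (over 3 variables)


Enumerate all 8 truth assignments.
For each, count how many of the 14 clauses are satisfied.
The formula is not fully satisfiable, so the maximum is below 14.
Maximum simultaneously satisfiable clauses = 11.

11


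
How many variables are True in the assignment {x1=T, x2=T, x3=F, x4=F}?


The weight is the number of variables assigned True.
True variables: x1, x2.
Weight = 2.

2


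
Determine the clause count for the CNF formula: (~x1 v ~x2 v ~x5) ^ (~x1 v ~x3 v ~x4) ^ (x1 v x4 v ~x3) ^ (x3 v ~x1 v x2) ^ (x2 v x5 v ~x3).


Each group enclosed in parentheses joined by ^ is one clause.
Counting the conjuncts: 5 clauses.

5


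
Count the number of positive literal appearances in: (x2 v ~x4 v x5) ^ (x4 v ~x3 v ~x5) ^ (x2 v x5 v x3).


Scan each clause for unnegated literals.
Clause 1: 2 positive; Clause 2: 1 positive; Clause 3: 3 positive.
Total positive literal occurrences = 6.

6


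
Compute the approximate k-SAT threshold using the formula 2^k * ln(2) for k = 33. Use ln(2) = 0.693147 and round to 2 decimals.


Using the asymptotic formula: threshold ~ 2^k * ln(2).
2^33 = 8589934592.
8589934592 * 0.693147 = 5954087392.64.

5954087392.64


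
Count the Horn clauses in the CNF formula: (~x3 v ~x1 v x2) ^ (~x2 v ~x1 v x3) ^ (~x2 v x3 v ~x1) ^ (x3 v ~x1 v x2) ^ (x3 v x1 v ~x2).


A Horn clause has at most one positive literal.
Clause 1: 1 positive lit(s) -> Horn
Clause 2: 1 positive lit(s) -> Horn
Clause 3: 1 positive lit(s) -> Horn
Clause 4: 2 positive lit(s) -> not Horn
Clause 5: 2 positive lit(s) -> not Horn
Total Horn clauses = 3.

3


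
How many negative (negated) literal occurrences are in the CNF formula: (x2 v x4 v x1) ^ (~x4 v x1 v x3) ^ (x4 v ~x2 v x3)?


Scan each clause for negated literals.
Clause 1: 0 negative; Clause 2: 1 negative; Clause 3: 1 negative.
Total negative literal occurrences = 2.

2


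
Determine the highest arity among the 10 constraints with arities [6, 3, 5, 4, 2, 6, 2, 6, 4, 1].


The arities are: 6, 3, 5, 4, 2, 6, 2, 6, 4, 1.
Scan for the maximum value.
Maximum arity = 6.

6


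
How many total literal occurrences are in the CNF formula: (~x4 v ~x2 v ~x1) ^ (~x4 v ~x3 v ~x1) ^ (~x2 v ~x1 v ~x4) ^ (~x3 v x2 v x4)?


Clause lengths: 3, 3, 3, 3.
Sum = 3 + 3 + 3 + 3 = 12.

12


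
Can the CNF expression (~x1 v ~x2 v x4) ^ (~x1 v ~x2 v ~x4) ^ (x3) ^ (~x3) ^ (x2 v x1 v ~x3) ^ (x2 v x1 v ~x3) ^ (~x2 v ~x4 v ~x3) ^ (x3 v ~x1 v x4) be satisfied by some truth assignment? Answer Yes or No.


Check all 16 possible truth assignments.
Number of satisfying assignments found: 0.
The formula is unsatisfiable.

No


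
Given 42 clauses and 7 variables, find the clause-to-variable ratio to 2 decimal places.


Clause-to-variable ratio = clauses / variables.
42 / 7 = 6.0.

6.0


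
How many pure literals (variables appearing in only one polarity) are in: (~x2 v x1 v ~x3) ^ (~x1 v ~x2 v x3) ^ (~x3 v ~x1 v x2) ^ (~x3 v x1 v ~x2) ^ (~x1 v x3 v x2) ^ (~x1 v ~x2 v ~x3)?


A pure literal appears in only one polarity across all clauses.
No pure literals found.
Count = 0.

0


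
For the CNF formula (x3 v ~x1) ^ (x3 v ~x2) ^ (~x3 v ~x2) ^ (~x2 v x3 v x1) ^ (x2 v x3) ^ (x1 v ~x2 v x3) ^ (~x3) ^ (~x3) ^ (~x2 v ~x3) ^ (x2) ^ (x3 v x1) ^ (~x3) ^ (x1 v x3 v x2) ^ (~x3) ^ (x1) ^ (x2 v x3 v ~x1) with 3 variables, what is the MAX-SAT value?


Enumerate all 8 truth assignments.
For each, count how many of the 16 clauses are satisfied.
The formula is not fully satisfiable, so the maximum is below 16.
Maximum simultaneously satisfiable clauses = 14.

14


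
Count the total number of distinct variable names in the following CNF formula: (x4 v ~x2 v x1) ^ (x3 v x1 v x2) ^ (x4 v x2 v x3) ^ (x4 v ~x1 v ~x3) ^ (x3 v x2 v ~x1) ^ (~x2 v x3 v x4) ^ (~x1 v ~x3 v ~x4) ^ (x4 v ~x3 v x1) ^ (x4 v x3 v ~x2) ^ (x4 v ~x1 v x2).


Identify each distinct variable in the formula.
Variables found: x1, x2, x3, x4.
Total distinct variables = 4.

4


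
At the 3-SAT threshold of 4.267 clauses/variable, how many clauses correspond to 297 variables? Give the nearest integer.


The 3-SAT phase transition occurs at approximately 4.267 clauses per variable.
m = 4.267 * 297 = 1267.299.
Rounded to nearest integer: 1267.

1267


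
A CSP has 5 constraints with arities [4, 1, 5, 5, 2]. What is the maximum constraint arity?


The arities are: 4, 1, 5, 5, 2.
Scan for the maximum value.
Maximum arity = 5.

5


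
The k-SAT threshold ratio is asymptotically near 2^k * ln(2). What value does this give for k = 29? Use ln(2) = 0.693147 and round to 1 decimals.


Using the asymptotic formula: threshold ~ 2^k * ln(2).
2^29 = 536870912.
536870912 * 0.693147 = 372130462.0.

372130462.0


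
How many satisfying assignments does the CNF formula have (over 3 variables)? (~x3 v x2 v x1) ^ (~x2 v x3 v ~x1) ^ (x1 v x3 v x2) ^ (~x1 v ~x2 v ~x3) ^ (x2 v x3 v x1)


Enumerate all 8 truth assignments over 3 variables.
Test each against every clause.
Satisfying assignments found: 4.

4


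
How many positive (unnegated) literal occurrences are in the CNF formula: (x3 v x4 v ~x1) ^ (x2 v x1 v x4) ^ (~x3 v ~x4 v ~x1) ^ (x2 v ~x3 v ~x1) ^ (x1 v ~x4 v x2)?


Scan each clause for unnegated literals.
Clause 1: 2 positive; Clause 2: 3 positive; Clause 3: 0 positive; Clause 4: 1 positive; Clause 5: 2 positive.
Total positive literal occurrences = 8.

8


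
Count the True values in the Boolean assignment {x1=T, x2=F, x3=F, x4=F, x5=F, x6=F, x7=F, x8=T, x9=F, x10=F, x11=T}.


The weight is the number of variables assigned True.
True variables: x1, x8, x11.
Weight = 3.

3


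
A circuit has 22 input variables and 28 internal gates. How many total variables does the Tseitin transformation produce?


The Tseitin transformation introduces one auxiliary variable per gate.
Total variables = inputs + gates = 22 + 28 = 50.

50


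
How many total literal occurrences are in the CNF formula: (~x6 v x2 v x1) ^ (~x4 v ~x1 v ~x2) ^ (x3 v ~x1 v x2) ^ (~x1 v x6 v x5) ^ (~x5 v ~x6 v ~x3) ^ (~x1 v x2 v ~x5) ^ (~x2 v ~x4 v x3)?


Clause lengths: 3, 3, 3, 3, 3, 3, 3.
Sum = 3 + 3 + 3 + 3 + 3 + 3 + 3 = 21.

21


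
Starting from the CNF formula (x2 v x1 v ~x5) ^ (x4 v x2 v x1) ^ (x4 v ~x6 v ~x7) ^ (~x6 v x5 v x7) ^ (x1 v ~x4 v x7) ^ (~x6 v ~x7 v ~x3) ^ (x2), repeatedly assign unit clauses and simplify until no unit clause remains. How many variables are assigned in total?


Unit propagation repeatedly assigns the literal in any unit clause, then simplifies.
Assignments in order: x2 = T.
No further unit clauses remain.
Total variables assigned = 1.

1


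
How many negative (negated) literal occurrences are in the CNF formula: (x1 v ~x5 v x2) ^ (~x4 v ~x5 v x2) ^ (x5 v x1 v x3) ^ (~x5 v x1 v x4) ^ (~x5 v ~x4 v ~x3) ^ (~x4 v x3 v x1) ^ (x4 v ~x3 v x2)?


Scan each clause for negated literals.
Clause 1: 1 negative; Clause 2: 2 negative; Clause 3: 0 negative; Clause 4: 1 negative; Clause 5: 3 negative; Clause 6: 1 negative; Clause 7: 1 negative.
Total negative literal occurrences = 9.

9


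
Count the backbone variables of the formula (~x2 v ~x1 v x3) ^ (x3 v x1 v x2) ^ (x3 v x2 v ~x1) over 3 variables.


Find all satisfying assignments: 5 model(s).
Check which variables have the same value in every model.
No variable is fixed across all models.
Backbone size = 0.

0


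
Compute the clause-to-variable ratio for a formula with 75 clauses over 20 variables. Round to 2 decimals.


Clause-to-variable ratio = clauses / variables.
75 / 20 = 3.75.

3.75


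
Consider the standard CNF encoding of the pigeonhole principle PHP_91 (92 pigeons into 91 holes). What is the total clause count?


The PHP encoding has two parts:
1) At-least-one-hole clauses: 92 (one per pigeon, each with 91 literals).
2) At-most-one-pigeon-per-hole clauses: 91 holes * C(92,2) = 91 * 4186 = 380926.
Total clauses = 92 + 380926 = 381018.

381018


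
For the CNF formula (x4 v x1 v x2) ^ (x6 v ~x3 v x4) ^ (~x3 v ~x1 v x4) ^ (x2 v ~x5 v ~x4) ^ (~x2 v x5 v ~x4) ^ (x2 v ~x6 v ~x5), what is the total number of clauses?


Each group enclosed in parentheses joined by ^ is one clause.
Counting the conjuncts: 6 clauses.

6


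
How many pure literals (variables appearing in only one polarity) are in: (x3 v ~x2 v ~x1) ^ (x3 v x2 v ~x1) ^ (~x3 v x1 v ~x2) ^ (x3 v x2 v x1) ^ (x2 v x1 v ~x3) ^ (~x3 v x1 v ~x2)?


A pure literal appears in only one polarity across all clauses.
No pure literals found.
Count = 0.

0


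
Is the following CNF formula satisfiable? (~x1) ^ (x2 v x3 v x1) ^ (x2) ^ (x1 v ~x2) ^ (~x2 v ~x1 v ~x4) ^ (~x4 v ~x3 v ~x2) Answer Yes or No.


Check all 16 possible truth assignments.
Number of satisfying assignments found: 0.
The formula is unsatisfiable.

No


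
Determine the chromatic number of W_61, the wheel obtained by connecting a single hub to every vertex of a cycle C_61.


W_61 consists of the cycle C_61 together with a hub vertex adjacent to every cycle vertex.
The cycle C_61 needs 3 colors (odd cycle -> 3).
The hub is adjacent to every cycle vertex, so it must receive a new color distinct from all of them.
Chromatic number = 3 + 1 = 4.

4


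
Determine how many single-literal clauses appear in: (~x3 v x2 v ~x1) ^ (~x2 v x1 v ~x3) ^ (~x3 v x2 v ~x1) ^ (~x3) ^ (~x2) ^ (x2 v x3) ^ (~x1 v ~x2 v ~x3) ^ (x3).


A unit clause contains exactly one literal.
Unit clauses found: (~x3), (~x2), (x3).
Count = 3.

3


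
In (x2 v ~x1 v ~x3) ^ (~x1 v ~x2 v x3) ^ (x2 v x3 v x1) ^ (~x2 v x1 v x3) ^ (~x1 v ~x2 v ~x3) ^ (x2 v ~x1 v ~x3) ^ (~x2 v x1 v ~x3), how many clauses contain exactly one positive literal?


A definite clause has exactly one positive literal.
Clause 1: 1 positive -> definite
Clause 2: 1 positive -> definite
Clause 3: 3 positive -> not definite
Clause 4: 2 positive -> not definite
Clause 5: 0 positive -> not definite
Clause 6: 1 positive -> definite
Clause 7: 1 positive -> definite
Definite clause count = 4.

4


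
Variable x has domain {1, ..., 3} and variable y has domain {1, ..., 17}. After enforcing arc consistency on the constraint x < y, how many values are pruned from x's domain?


For the constraint x < y, x needs a supporting value in y's domain.
x can be at most 16 (one less than y's maximum).
Valid x values from domain: 3 out of 3.
Pruned = 3 - 3 = 0.

0


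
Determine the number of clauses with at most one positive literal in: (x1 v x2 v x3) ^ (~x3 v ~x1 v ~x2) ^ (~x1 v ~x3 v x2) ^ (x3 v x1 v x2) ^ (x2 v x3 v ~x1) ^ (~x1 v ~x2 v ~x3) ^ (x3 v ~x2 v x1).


A Horn clause has at most one positive literal.
Clause 1: 3 positive lit(s) -> not Horn
Clause 2: 0 positive lit(s) -> Horn
Clause 3: 1 positive lit(s) -> Horn
Clause 4: 3 positive lit(s) -> not Horn
Clause 5: 2 positive lit(s) -> not Horn
Clause 6: 0 positive lit(s) -> Horn
Clause 7: 2 positive lit(s) -> not Horn
Total Horn clauses = 3.

3
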